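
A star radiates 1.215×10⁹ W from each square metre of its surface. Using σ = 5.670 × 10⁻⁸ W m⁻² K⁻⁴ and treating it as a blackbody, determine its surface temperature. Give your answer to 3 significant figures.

I = σT⁴, so T = (I/σ)^(1/4) = (1.215×10⁹/(5.670×10⁻⁸))^(1/4) = 1.21×10⁴ K.

T ≈ 1.21×10⁴ K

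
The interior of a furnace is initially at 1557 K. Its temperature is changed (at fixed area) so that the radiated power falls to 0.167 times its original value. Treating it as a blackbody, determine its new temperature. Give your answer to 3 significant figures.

P ∝ T⁴, so T₂/T₁ = (P₂/P₁)^(1/4) = (0.167)^(1/4) = 0.639262.
T₂ = 1557 × 0.639262 = 995 K.

T₂ ≈ 995 K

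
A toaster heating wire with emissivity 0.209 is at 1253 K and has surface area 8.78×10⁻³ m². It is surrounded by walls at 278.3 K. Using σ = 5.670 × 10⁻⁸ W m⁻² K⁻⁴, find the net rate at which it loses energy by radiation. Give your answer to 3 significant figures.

Net loss ≈ 256 W

Area A = 8.78×10⁻³ m².
Net radiated power P_net = εσA(T⁴ − T₀⁴) = 0.209×5.670×10⁻⁸×8.78×10⁻³×(1253⁴ − 278.3⁴).
T⁴ − T₀⁴ = 2.46493×10¹² − 5.99864×10⁹ = 2.45893×10¹² K⁴, so P_net = 256 W.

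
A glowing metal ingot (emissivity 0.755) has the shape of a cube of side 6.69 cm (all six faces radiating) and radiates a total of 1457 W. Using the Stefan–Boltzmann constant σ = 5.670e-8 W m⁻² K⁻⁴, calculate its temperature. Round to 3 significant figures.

Area A = 6s² = 6×(0.0669 m)² = 0.0268537 m².
P = εσAT⁴ ⇒ T = (P/(εσA))^(1/4) = (1457/(0.755×5.670×10⁻⁸×0.0268537))^(1/4) = 1.06×10³ K.

T ≈ 1.06×10³ K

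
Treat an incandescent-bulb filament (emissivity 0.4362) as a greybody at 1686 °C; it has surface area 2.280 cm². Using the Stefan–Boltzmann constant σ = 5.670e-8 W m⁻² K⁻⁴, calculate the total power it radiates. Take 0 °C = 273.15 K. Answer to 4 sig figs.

T = 1686 °C + 273.15 = 1959.15 K.
Area A = 2.280 cm² = 2.280×10⁻⁴ m².
P = εσAT⁴ = 0.4362 × 5.670×10⁻⁸ × 2.280×10⁻⁴ × (1959.15)⁴ = 83.08 W.

P ≈ 83.08 W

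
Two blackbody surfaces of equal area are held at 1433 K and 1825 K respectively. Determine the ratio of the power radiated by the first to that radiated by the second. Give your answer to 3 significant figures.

P₁/P₂ ≈ 0.380

With equal areas, P₁/P₂ = (T₁/T₂)⁴ = (1433/1825)⁴ = 0.380.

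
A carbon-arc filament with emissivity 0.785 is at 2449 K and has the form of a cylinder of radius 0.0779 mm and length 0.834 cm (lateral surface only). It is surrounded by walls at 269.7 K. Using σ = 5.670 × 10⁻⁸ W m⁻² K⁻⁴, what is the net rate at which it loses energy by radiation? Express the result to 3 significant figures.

Lateral area A = 2πrL = 2π×7.79×10⁻⁵×8.34×10⁻³ = 4.08210×10⁻⁶ m².
Net radiated power P_net = εσA(T⁴ − T₀⁴) = 0.785×5.670×10⁻⁸×4.08210×10⁻⁶×(2449⁴ − 269.7⁴).
T⁴ − T₀⁴ = 3.59712×10¹³ − 5.29083×10⁹ = 3.59659×10¹³ K⁴, so P_net = 6.53 W.

Net loss ≈ 6.53 W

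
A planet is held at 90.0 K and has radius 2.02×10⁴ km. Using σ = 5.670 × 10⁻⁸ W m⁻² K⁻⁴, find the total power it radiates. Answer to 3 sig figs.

Surface area A = 4πR² = 4π(2.02×10⁷ m)² = 5.12758×10¹⁵ m².
P = σAT⁴ = 5.670×10⁻⁸ × 5.12758×10¹⁵ × (90.0)⁴ = 1.91×10¹⁶ W.

P ≈ 1.91×10¹⁶ W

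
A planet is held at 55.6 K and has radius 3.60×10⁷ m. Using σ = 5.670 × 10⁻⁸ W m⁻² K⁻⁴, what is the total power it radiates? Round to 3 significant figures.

P ≈ 8.82×10¹⁵ W

Surface area A = 4πR² = 4π(3.60×10⁷ m)² = 1.62860×10¹⁶ m².
P = σAT⁴ = 5.670×10⁻⁸ × 1.62860×10¹⁶ × (55.6)⁴ = 8.82×10¹⁵ W.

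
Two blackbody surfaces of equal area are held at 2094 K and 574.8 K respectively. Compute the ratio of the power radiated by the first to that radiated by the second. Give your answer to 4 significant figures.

With equal areas, P₁/P₂ = (T₁/T₂)⁴ = (2094/574.8)⁴ = 176.1.

P₁/P₂ ≈ 176.1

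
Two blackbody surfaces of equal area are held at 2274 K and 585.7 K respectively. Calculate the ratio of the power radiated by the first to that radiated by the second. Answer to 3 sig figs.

With equal areas, P₁/P₂ = (T₁/T₂)⁴ = (2274/585.7)⁴ = 227.

P₁/P₂ ≈ 227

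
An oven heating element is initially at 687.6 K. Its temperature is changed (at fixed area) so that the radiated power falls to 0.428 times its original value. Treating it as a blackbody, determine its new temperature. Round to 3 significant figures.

P ∝ T⁴, so T₂/T₁ = (P₂/P₁)^(1/4) = (0.428)^(1/4) = 0.808837.
T₂ = 687.6 × 0.808837 = 556 K.

T₂ ≈ 556 K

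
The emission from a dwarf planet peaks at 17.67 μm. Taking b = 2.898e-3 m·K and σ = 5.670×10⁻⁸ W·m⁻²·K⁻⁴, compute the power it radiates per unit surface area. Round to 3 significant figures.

Wien's law: T = b/λ_max = 2.898×10⁻³/1.767×10⁻⁵ = 164.007 K.
Then I = σT⁴ = 5.670×10⁻⁸×(164.007)⁴ = 41.0 W/m².

I ≈ 41.0 W/m²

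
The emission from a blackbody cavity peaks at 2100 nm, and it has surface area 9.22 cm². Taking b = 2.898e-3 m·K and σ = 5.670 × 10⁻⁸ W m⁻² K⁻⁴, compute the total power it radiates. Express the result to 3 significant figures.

P ≈ 190 W

Wien's law: T = b/λ_max = 2.898×10⁻³/2.100×10⁻⁶ = 1380.00 K.
Area A = 9.22 cm² = 9.22×10⁻⁴ m².
Then P = σAT⁴ = 5.670×10⁻⁸×9.22×10⁻⁴×(1380.00)⁴ = 190 W.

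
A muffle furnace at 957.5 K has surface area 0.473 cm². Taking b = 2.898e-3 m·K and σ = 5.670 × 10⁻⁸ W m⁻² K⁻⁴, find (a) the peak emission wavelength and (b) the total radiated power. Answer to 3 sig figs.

(a) λ_max = b/T = 2.898×10⁻³/957.5 = 3.027×10⁻⁶ m = 3.03 μm.
Area A = 0.473 cm² = 4.73×10⁻⁵ m².
(b) P = σAT⁴ = 5.670×10⁻⁸×4.73×10⁻⁵×(957.5)⁴ = 2.25 W.

λ_max ≈ 3.03 μm; P ≈ 2.25 W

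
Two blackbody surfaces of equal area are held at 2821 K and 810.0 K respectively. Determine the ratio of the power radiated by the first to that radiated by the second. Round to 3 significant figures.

P₁/P₂ ≈ 147

With equal areas, P₁/P₂ = (T₁/T₂)⁴ = (2821/810.0)⁴ = 147.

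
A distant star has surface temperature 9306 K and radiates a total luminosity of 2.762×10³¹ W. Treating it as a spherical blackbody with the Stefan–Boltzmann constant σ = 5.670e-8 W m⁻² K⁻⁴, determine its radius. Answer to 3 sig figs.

R ≈ 7.19×10¹⁰ m

L = 4πR²σT⁴ ⇒ R = √(L/(4πσT⁴)).
σT⁴ = 4.25241×10⁸ W/m², so R = √(2.762×10³¹/(4π×4.25241×10⁸)) = 7.19×10¹⁰ m.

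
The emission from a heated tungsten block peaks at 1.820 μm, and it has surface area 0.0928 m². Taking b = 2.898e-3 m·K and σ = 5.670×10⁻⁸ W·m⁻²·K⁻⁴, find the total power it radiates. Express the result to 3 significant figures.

P ≈ 3.38×10⁴ W

Wien's law: T = b/λ_max = 2.898×10⁻³/1.820×10⁻⁶ = 1592.31 K.
Area A = 0.0928 m².
Then P = σAT⁴ = 5.670×10⁻⁸×0.0928×(1592.31)⁴ = 3.38×10⁴ W.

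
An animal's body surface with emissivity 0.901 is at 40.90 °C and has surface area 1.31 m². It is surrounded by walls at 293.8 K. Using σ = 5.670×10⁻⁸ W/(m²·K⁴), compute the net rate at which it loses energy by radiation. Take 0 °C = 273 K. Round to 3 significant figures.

T = 40.90 °C + 273 = 313.90 K.
Area A = 1.31 m².
Net radiated power P_net = εσA(T⁴ − T₀⁴) = 0.901×5.670×10⁻⁸×1.31×(313.90⁴ − 293.8⁴).
T⁴ − T₀⁴ = 9.70879×10⁹ − 7.45087×10⁹ = 2.25792×10⁹ K⁴, so P_net = 151 W.

Net loss ≈ 151 W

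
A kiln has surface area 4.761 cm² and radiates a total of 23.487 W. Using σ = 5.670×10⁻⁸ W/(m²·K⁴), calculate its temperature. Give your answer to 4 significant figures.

Area A = 4.761 cm² = 4.761×10⁻⁴ m².
P = σAT⁴ ⇒ T = (P/(σA))^(1/4) = (23.487/(5.670×10⁻⁸×4.761×10⁻⁴))^(1/4) = 965.8 K.

T ≈ 965.8 K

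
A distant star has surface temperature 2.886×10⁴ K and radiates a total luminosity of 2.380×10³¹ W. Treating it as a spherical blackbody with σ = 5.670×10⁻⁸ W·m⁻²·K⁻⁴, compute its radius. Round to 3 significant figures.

R ≈ 6.94×10⁹ m

L = 4πR²σT⁴ ⇒ R = √(L/(4πσT⁴)).
σT⁴ = 3.93340×10¹⁰ W/m², so R = √(2.380×10³¹/(4π×3.93340×10¹⁰)) = 6.94×10⁹ m.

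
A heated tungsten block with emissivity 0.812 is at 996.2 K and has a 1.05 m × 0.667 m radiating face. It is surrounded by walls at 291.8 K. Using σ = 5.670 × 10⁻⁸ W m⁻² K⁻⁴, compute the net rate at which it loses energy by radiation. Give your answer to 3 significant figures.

Net loss ≈ 3.15×10⁴ W

Area A = 1.05 × 0.667 = 0.70035 m².
Net radiated power P_net = εσA(T⁴ − T₀⁴) = 0.812×5.670×10⁻⁸×0.70035×(996.2⁴ − 291.8⁴).
T⁴ − T₀⁴ = 9.84886×10¹¹ − 7.25005×10⁹ = 9.77636×10¹¹ K⁴, so P_net = 3.15×10⁴ W.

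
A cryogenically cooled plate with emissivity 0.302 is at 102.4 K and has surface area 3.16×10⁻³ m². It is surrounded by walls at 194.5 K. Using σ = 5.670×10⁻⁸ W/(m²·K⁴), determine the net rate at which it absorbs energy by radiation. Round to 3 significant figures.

Net gain ≈ 0.0715 W

Area A = 3.16×10⁻³ m².
Net radiated power P_net = εσA(T⁴ − T₀⁴) = 0.302×5.670×10⁻⁸×3.16×10⁻³×(102.4⁴ − 194.5⁴).
T⁴ − T₀⁴ = 1.09951×10⁸ − 1.43113×10⁹ = -1.32118×10⁹ K⁴, so P_net = -0.0715 W — negative, meaning a net gain of 0.0715 W.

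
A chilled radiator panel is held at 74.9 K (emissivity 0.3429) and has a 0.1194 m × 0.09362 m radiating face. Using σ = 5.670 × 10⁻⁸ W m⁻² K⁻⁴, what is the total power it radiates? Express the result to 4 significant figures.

Area A = 0.1194 × 0.09362 = 0.0111782 m².
P = εσAT⁴ = 0.3429 × 5.670×10⁻⁸ × 0.0111782 × (74.9)⁴ = 6.840×10⁻³ W.

P ≈ 6.840×10⁻³ W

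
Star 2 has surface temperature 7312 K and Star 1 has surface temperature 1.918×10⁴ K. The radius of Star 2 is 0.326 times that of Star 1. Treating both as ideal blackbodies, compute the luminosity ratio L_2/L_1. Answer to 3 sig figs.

L ∝ R²T⁴, so L_2/L_1 = (R_2/R_1)²(T_2/T_1)⁴ = (0.326)² × (7312/1.918×10⁴)⁴ = 0.106276 × 0.0211227 = 2.24×10⁻³.

L_2/L_1 ≈ 2.24×10⁻³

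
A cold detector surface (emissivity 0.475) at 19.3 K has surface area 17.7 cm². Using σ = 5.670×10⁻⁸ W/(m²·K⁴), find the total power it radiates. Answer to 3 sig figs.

P ≈ 6.61×10⁻⁶ W

Area A = 17.7 cm² = 1.77×10⁻³ m².
P = εσAT⁴ = 0.475 × 5.670×10⁻⁸ × 1.77×10⁻³ × (19.3)⁴ = 6.61×10⁻⁶ W.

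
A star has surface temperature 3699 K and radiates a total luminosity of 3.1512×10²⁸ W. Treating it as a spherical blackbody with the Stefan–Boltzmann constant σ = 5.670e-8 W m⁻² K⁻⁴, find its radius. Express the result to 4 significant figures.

L = 4πR²σT⁴ ⇒ R = √(L/(4πσT⁴)).
σT⁴ = 1.06150×10⁷ W/m², so R = √(3.1512×10²⁸/(4π×1.06150×10⁷)) = 1.537×10¹⁰ m.

R ≈ 1.537×10¹⁰ m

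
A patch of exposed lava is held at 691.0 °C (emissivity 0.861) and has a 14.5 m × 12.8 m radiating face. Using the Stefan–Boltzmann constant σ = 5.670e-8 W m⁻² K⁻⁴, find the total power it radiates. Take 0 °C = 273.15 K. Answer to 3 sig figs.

T = 691.0 °C + 273.15 = 964.15 K.
Area A = 14.5 × 12.8 = 185.6 m².
P = εσAT⁴ = 0.861 × 5.670×10⁻⁸ × 185.6 × (964.15)⁴ = 7.83×10⁶ W.

P ≈ 7.83×10⁶ W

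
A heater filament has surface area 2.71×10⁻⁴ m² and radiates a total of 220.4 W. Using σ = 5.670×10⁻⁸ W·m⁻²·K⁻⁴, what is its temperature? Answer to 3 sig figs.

Area A = 2.71×10⁻⁴ m².
P = σAT⁴ ⇒ T = (P/(σA))^(1/4) = (220.4/(5.670×10⁻⁸×2.71×10⁻⁴))^(1/4) = 1.95×10³ K.

T ≈ 1.95×10³ K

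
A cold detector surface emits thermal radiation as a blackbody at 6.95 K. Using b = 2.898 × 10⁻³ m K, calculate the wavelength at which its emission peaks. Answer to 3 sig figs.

Wien's displacement law: λ_max = b/T = (2.898×10⁻³ m·K)/(6.95 K) = 4.170×10⁻⁴ m.
That is 4.17×10⁻⁴ m, in the infrared range.

λ_max ≈ 4.17×10⁻⁴ m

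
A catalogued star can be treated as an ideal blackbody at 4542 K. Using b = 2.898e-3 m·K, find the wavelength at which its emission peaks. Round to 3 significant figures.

λ_max ≈ 0.638 μm

Wien's displacement law: λ_max = b/T = (2.898×10⁻³ m·K)/(4542 K) = 6.380×10⁻⁷ m.
That is 0.638 μm, in the visible range.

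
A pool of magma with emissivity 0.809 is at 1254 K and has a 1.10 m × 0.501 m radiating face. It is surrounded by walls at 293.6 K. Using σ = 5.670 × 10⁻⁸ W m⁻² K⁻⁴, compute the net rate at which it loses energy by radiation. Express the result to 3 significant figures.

Area A = 1.10 × 0.501 = 0.5511 m².
Net radiated power P_net = εσA(T⁴ − T₀⁴) = 0.809×5.670×10⁻⁸×0.5511×(1254⁴ − 293.6⁴).
T⁴ − T₀⁴ = 2.47281×10¹² − 7.43061×10⁹ = 2.46538×10¹² K⁴, so P_net = 6.23×10⁴ W.

Net loss ≈ 6.23×10⁴ W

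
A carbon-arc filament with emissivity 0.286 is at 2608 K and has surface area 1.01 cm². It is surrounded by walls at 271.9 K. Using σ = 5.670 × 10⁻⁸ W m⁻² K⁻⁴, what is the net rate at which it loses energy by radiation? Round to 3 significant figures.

Net loss ≈ 75.8 W

Area A = 1.01 cm² = 1.01×10⁻⁴ m².
Net radiated power P_net = εσA(T⁴ − T₀⁴) = 0.286×5.670×10⁻⁸×1.01×10⁻⁴×(2608⁴ − 271.9⁴).
T⁴ − T₀⁴ = 4.62626×10¹³ − 5.46559×10⁹ = 4.62571×10¹³ K⁴, so P_net = 75.8 W.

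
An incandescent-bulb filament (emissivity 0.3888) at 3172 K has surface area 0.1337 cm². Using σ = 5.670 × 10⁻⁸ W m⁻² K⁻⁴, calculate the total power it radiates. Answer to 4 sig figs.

P ≈ 29.84 W

Area A = 0.1337 cm² = 1.337×10⁻⁵ m².
P = εσAT⁴ = 0.3888 × 5.670×10⁻⁸ × 1.337×10⁻⁵ × (3172)⁴ = 29.84 W.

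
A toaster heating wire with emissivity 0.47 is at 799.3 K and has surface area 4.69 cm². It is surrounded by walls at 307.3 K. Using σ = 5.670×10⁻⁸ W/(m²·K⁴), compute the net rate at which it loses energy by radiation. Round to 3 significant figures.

Area A = 4.69 cm² = 4.69×10⁻⁴ m².
Net radiated power P_net = εσA(T⁴ − T₀⁴) = 0.47×5.670×10⁻⁸×4.69×10⁻⁴×(799.3⁴ − 307.3⁴).
T⁴ − T₀⁴ = 4.08168×10¹¹ − 8.91765×10⁹ = 3.99250×10¹¹ K⁴, so P_net = 4.99 W.

Net loss ≈ 4.99 W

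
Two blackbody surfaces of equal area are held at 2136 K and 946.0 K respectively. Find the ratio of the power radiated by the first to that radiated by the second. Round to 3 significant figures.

With equal areas, P₁/P₂ = (T₁/T₂)⁴ = (2136/946.0)⁴ = 26.0.

P₁/P₂ ≈ 26.0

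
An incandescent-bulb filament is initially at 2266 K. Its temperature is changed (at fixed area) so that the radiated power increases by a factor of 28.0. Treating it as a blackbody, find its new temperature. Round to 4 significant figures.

T₂ ≈ 5213 K

P ∝ T⁴, so T₂/T₁ = (P₂/P₁)^(1/4) = (28.0)^(1/4) = 2.30033.
T₂ = 2266 × 2.30033 = 5213 K.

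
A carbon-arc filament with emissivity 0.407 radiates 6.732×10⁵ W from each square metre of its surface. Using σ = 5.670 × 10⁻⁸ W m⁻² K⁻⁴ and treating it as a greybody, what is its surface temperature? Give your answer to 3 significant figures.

T ≈ 2.32×10³ K

I = εσT⁴, so T = (I/εσ)^(1/4) = (6.732×10⁵/(0.407×5.670×10⁻⁸))^(1/4) = 2.32×10³ K.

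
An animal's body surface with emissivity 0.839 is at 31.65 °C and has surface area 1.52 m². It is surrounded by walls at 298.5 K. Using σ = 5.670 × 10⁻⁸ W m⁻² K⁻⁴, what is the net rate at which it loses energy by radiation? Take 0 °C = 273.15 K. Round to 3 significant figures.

Net loss ≈ 50.0 W

T = 31.65 °C + 273.15 = 304.80 K.
Area A = 1.52 m².
Net radiated power P_net = εσA(T⁴ − T₀⁴) = 0.839×5.670×10⁻⁸×1.52×(304.80⁴ − 298.5⁴).
T⁴ − T₀⁴ = 8.63097×10⁹ − 7.93921×10⁹ = 6.91760×10⁸ K⁴, so P_net = 50.0 W.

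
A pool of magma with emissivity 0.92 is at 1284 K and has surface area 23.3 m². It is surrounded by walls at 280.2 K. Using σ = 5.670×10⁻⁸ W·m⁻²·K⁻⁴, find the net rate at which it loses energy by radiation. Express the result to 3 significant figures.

Net loss ≈ 3.30×10⁶ W

Area A = 23.3 m².
Net radiated power P_net = εσA(T⁴ − T₀⁴) = 0.92×5.670×10⁻⁸×23.3×(1284⁴ − 280.2⁴).
T⁴ − T₀⁴ = 2.71807×10¹² − 6.16414×10⁹ = 2.71191×10¹² K⁴, so P_net = 3.30×10⁶ W.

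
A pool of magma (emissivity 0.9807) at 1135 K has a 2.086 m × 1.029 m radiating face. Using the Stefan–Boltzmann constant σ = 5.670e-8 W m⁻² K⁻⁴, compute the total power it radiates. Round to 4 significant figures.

P ≈ 1.981×10⁵ W

Area A = 2.086 × 1.029 = 2.14649 m².
P = εσAT⁴ = 0.9807 × 5.670×10⁻⁸ × 2.14649 × (1135)⁴ = 1.981×10⁵ W.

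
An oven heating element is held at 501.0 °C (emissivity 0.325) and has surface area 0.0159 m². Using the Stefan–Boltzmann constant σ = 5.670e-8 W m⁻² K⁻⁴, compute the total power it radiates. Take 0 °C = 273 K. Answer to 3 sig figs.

P ≈ 105 W

T = 501.0 °C + 273 = 774.0 K.
Area A = 0.0159 m².
P = εσAT⁴ = 0.325 × 5.670×10⁻⁸ × 0.0159 × (774.0)⁴ = 105 W.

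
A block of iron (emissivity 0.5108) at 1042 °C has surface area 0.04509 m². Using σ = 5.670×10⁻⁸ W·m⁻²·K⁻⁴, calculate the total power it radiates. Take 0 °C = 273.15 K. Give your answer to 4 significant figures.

P ≈ 3907 W

T = 1042 °C + 273.15 = 1315.15 K.
Area A = 0.04509 m².
P = εσAT⁴ = 0.5108 × 5.670×10⁻⁸ × 0.04509 × (1315.15)⁴ = 3907 W.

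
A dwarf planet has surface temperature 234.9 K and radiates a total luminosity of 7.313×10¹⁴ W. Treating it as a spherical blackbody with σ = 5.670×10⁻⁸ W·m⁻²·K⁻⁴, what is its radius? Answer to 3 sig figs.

R ≈ 5.81×10⁵ m

L = 4πR²σT⁴ ⇒ R = √(L/(4πσT⁴)).
σT⁴ = 172.630 W/m², so R = √(7.313×10¹⁴/(4π×172.630)) = 5.81×10⁵ m.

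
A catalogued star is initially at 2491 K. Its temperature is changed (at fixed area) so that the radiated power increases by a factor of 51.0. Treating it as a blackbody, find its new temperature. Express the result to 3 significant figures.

T₂ ≈ 6.66×10³ K

P ∝ T⁴, so T₂/T₁ = (P₂/P₁)^(1/4) = (51.0)^(1/4) = 2.67235.
T₂ = 2491 × 2.67235 = 6.66×10³ K.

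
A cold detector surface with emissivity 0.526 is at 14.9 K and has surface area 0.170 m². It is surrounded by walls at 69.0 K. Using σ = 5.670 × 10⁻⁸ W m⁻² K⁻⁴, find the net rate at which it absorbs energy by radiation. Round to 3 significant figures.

Area A = 0.170 m².
Net radiated power P_net = εσA(T⁴ − T₀⁴) = 0.526×5.670×10⁻⁸×0.170×(14.9⁴ − 69.0⁴).
T⁴ − T₀⁴ = 49288.4 − 2.26671×10⁷ = -2.26178×10⁷ K⁴, so P_net = -0.115 W — negative, meaning a net gain of 0.115 W.

Net gain ≈ 0.115 W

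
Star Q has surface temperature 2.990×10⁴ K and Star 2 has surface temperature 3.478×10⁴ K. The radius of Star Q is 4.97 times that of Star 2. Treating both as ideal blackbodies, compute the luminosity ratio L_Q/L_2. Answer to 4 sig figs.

L ∝ R²T⁴, so L_Q/L_2 = (R_Q/R_2)²(T_Q/T_2)⁴ = (4.97)² × (2.990×10⁴/3.478×10⁴)⁴ = 24.7009 × 0.546219 = 13.49.

L_Q/L_2 ≈ 13.49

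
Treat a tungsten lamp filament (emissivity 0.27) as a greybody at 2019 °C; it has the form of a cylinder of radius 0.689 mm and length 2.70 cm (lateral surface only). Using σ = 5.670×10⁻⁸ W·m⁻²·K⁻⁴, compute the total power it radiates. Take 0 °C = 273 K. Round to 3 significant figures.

T = 2019 °C + 273 = 2292 K.
Lateral area A = 2πrL = 2π×6.89×10⁻⁴×0.0270 = 1.16886×10⁻⁴ m².
P = εσAT⁴ = 0.27 × 5.670×10⁻⁸ × 1.16886×10⁻⁴ × (2292)⁴ = 49.4 W.

P ≈ 49.4 W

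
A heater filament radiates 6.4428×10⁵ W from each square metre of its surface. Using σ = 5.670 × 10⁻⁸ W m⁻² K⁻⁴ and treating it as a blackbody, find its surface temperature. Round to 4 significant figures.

I = σT⁴, so T = (I/σ)^(1/4) = (6.4428×10⁵/(5.670×10⁻⁸))^(1/4) = 1836 K.

T ≈ 1836 K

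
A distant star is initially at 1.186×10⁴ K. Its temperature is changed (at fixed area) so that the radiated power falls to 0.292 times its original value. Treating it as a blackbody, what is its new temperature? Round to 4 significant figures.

T₂ ≈ 8718 K

P ∝ T⁴, so T₂/T₁ = (P₂/P₁)^(1/4) = (0.292)^(1/4) = 0.735099.
T₂ = 1.186×10⁴ × 0.735099 = 8718 K.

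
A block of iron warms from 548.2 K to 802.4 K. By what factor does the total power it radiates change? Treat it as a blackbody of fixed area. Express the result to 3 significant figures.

P₂/P₁ ≈ 4.59

P ∝ T⁴, so P₂/P₁ = (T₂/T₁)⁴ = (802.4/548.2)⁴ = (1.46370)⁴ = 4.59.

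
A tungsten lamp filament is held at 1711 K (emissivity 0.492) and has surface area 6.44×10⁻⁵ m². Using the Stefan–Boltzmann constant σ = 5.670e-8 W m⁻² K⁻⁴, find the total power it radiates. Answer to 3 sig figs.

Area A = 6.44×10⁻⁵ m².
P = εσAT⁴ = 0.492 × 5.670×10⁻⁸ × 6.44×10⁻⁵ × (1711)⁴ = 15.4 W.

P ≈ 15.4 W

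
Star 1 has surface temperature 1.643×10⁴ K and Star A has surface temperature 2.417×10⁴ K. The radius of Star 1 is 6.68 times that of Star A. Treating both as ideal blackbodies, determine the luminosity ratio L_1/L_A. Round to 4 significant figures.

L_1/L_A ≈ 9.528

L ∝ R²T⁴, so L_1/L_A = (R_1/R_A)²(T_1/T_A)⁴ = (6.68)² × (1.643×10⁴/2.417×10⁴)⁴ = 44.6224 × 0.213523 = 9.528.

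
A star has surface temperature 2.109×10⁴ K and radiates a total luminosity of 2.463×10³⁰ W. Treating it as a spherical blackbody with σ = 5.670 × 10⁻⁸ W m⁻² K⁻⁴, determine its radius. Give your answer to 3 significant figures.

L = 4πR²σT⁴ ⇒ R = √(L/(4πσT⁴)).
σT⁴ = 1.12173×10¹⁰ W/m², so R = √(2.463×10³⁰/(4π×1.12173×10¹⁰)) = 4.18×10⁹ m.

R ≈ 4.18×10⁹ m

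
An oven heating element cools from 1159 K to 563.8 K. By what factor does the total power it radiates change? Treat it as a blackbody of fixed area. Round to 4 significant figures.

P ∝ T⁴, so P₂/P₁ = (T₂/T₁)⁴ = (563.8/1159)⁴ = (0.486454)⁴ = 0.05600.

P₂/P₁ ≈ 0.05600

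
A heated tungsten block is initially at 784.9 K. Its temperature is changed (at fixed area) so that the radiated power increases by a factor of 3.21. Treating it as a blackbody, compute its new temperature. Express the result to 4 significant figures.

P ∝ T⁴, so T₂/T₁ = (P₂/P₁)^(1/4) = (3.21)^(1/4) = 1.33852.
T₂ = 784.9 × 1.33852 = 1051 K.

T₂ ≈ 1051 K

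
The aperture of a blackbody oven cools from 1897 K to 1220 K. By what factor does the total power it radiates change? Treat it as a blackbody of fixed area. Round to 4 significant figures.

P₂/P₁ ≈ 0.1711

P ∝ T⁴, so P₂/P₁ = (T₂/T₁)⁴ = (1220/1897)⁴ = (0.643121)⁴ = 0.1711.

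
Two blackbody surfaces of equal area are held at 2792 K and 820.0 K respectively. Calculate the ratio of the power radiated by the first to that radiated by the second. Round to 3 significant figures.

P₁/P₂ ≈ 134

With equal areas, P₁/P₂ = (T₁/T₂)⁴ = (2792/820.0)⁴ = 134.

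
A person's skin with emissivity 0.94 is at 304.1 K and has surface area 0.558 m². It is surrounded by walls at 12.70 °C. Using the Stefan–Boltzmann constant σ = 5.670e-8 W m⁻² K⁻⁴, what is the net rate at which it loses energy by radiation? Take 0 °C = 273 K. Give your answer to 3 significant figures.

Surroundings: T = 12.70 °C + 273 = 285.70 K.
Area A = 0.558 m².
Net radiated power P_net = εσA(T⁴ − T₀⁴) = 0.94×5.670×10⁻⁸×0.558×(304.1⁴ − 285.70⁴).
T⁴ − T₀⁴ = 8.55196×10⁹ − 6.66256×10⁹ = 1.88940×10⁹ K⁴, so P_net = 56.2 W.

Net loss ≈ 56.2 W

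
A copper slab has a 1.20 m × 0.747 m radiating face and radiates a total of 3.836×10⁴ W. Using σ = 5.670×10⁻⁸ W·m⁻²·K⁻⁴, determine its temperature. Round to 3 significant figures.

Area A = 1.20 × 0.747 = 0.8964 m².
P = σAT⁴ ⇒ T = (P/(σA))^(1/4) = (3.836×10⁴/(5.670×10⁻⁸×0.8964))^(1/4) = 932 K.

T ≈ 932 K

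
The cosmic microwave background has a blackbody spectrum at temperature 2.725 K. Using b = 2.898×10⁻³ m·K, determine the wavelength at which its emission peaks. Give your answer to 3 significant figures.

Wien's displacement law: λ_max = b/T = (2.898×10⁻³ m·K)/(2.725 K) = 1.063×10⁻³ m.
That is 1.06 mm, in the microwave range.

λ_max ≈ 1.06 mm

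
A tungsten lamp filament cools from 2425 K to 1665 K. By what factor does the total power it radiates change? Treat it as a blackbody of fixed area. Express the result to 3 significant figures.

P ∝ T⁴, so P₂/P₁ = (T₂/T₁)⁴ = (1665/2425)⁴ = (0.686598)⁴ = 0.222.

P₂/P₁ ≈ 0.222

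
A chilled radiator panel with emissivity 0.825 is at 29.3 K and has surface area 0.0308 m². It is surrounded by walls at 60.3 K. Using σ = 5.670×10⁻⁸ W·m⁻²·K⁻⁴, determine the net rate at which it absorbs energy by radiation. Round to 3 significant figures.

Net gain ≈ 0.0180 W

Area A = 0.0308 m².
Net radiated power P_net = εσA(T⁴ − T₀⁴) = 0.825×5.670×10⁻⁸×0.0308×(29.3⁴ − 60.3⁴).
T⁴ − T₀⁴ = 7.37005×10⁵ − 1.32212×10⁷ = -1.24842×10⁷ K⁴, so P_net = -0.0180 W — negative, meaning a net gain of 0.0180 W.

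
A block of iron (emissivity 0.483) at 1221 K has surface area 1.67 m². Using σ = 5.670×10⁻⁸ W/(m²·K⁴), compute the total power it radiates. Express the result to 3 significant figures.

P ≈ 1.02×10⁵ W

Area A = 1.67 m².
P = εσAT⁴ = 0.483 × 5.670×10⁻⁸ × 1.67 × (1221)⁴ = 1.02×10⁵ W.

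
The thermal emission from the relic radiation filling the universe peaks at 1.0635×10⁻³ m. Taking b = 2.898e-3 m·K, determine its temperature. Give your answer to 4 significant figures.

Wien's law gives T = b/λ_max = (2.898×10⁻³ m·K)/(1.0635×10⁻³ m) = 2.725 K.

T ≈ 2.725 K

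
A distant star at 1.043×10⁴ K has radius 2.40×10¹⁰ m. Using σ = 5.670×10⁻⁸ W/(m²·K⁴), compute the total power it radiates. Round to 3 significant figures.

Surface area A = 4πR² = 4π(2.40×10¹⁰ m)² = 7.23823×10²¹ m².
P = σAT⁴ = 5.670×10⁻⁸ × 7.23823×10²¹ × (1.043×10⁴)⁴ = 4.86×10³⁰ W.

P ≈ 4.86×10³⁰ W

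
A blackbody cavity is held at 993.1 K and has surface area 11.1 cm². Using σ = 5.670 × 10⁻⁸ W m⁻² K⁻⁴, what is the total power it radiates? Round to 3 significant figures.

P ≈ 61.2 W

Area A = 11.1 cm² = 1.11×10⁻³ m².
P = σAT⁴ = 5.670×10⁻⁸ × 1.11×10⁻³ × (993.1)⁴ = 61.2 W.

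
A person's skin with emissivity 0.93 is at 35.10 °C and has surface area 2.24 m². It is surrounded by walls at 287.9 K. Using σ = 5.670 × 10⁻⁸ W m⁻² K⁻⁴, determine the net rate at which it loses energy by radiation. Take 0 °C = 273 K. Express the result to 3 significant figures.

Net loss ≈ 253 W

T = 35.10 °C + 273 = 308.10 K.
Area A = 2.24 m².
Net radiated power P_net = εσA(T⁴ − T₀⁴) = 0.93×5.670×10⁻⁸×2.24×(308.10⁴ − 287.9⁴).
T⁴ − T₀⁴ = 9.01087×10⁹ − 6.87016×10⁹ = 2.14071×10⁹ K⁴, so P_net = 253 W.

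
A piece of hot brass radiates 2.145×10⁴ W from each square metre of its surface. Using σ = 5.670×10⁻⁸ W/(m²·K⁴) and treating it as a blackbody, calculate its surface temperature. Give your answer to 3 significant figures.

T ≈ 784 K

I = σT⁴, so T = (I/σ)^(1/4) = (2.145×10⁴/(5.670×10⁻⁸))^(1/4) = 784 K.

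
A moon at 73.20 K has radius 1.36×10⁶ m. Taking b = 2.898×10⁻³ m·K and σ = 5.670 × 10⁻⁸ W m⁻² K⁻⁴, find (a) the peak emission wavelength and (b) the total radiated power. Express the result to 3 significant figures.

(a) λ_max = b/T = 2.898×10⁻³/73.20 = 3.959×10⁻⁵ m = 39.6 μm.
Surface area A = 4πR² = 4π(1.36×10⁶ m)² = 2.32428×10¹³ m².
(b) P = σAT⁴ = 5.670×10⁻⁸×2.32428×10¹³×(73.20)⁴ = 3.78×10¹³ W.

λ_max ≈ 39.6 μm; P ≈ 3.78×10¹³ W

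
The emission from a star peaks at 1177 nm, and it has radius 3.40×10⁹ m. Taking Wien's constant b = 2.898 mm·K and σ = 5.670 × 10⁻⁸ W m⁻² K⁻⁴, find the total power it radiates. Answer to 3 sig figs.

P ≈ 3.03×10²⁶ W

Wien's law: T = b/λ_max = 2.898×10⁻³/1.177×10⁻⁶ = 2462.19 K.
Surface area A = 4πR² = 4π(3.40×10⁹ m)² = 1.45267×10²⁰ m².
Then P = σAT⁴ = 5.670×10⁻⁸×1.45267×10²⁰×(2462.19)⁴ = 3.03×10²⁶ W.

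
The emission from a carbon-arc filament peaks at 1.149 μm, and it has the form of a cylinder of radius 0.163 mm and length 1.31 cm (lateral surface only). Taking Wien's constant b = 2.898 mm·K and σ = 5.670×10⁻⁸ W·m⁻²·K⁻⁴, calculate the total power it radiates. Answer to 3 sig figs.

Wien's law: T = b/λ_max = 2.898×10⁻³/1.149×10⁻⁶ = 2522.19 K.
Lateral area A = 2πrL = 2π×1.63×10⁻⁴×0.0131 = 1.34165×10⁻⁵ m².
Then P = σAT⁴ = 5.670×10⁻⁸×1.34165×10⁻⁵×(2522.19)⁴ = 30.8 W.

P ≈ 30.8 W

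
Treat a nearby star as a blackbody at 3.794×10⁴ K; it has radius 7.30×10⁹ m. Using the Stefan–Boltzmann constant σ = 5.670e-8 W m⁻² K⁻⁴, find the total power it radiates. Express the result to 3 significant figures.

Surface area A = 4πR² = 4π(7.30×10⁹ m)² = 6.69662×10²⁰ m².
P = σAT⁴ = 5.670×10⁻⁸ × 6.69662×10²⁰ × (3.794×10⁴)⁴ = 7.87×10³¹ W.

P ≈ 7.87×10³¹ W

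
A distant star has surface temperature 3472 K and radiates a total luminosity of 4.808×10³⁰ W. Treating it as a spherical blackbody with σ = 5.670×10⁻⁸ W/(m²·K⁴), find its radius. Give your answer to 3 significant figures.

L = 4πR²σT⁴ ⇒ R = √(L/(4πσT⁴)).
σT⁴ = 8.23952×10⁶ W/m², so R = √(4.808×10³⁰/(4π×8.23952×10⁶)) = 2.15×10¹¹ m.

R ≈ 2.15×10¹¹ m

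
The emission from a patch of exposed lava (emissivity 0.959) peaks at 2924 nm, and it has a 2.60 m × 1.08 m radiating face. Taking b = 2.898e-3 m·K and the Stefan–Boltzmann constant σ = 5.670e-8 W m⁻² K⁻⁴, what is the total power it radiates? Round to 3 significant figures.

P ≈ 1.47×10⁵ W

Wien's law: T = b/λ_max = 2.898×10⁻³/2.924×10⁻⁶ = 991.108 K.
Area A = 2.60 × 1.08 = 2.808 m².
Then P = εσAT⁴ = 0.959×5.670×10⁻⁸×2.808×(991.108)⁴ = 1.47×10⁵ W.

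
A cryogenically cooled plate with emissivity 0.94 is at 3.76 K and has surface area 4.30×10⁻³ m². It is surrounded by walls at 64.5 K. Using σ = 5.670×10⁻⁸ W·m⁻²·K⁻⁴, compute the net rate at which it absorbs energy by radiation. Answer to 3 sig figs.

Net gain ≈ 3.97×10⁻³ W

Area A = 4.30×10⁻³ m².
Net radiated power P_net = εσA(T⁴ − T₀⁴) = 0.94×5.670×10⁻⁸×4.30×10⁻³×(3.76⁴ − 64.5⁴).
T⁴ − T₀⁴ = 199.872 − 1.73077×10⁷ = -1.73075×10⁷ K⁴, so P_net = -3.97×10⁻³ W — negative, meaning a net gain of 3.97×10⁻³ W.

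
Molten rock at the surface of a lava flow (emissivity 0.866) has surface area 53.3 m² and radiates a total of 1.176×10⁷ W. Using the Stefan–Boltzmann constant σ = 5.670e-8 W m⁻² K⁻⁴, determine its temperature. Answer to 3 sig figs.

Area A = 53.3 m².
P = εσAT⁴ ⇒ T = (P/(εσA))^(1/4) = (1.176×10⁷/(0.866×5.670×10⁻⁸×53.3))^(1/4) = 1.46×10³ K.

T ≈ 1.46×10³ K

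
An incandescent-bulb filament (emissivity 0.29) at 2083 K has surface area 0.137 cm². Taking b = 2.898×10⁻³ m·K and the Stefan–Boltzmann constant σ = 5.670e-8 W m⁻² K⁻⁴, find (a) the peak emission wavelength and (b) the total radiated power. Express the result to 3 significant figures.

(a) λ_max = b/T = 2.898×10⁻³/2083 = 1.391×10⁻⁶ m = 1.39×10³ nm.
Area A = 0.137 cm² = 1.37×10⁻⁵ m².
(b) P = εσAT⁴ = 0.29×5.670×10⁻⁸×1.37×10⁻⁵×(2083)⁴ = 4.24 W.

λ_max ≈ 1.39×10³ nm; P ≈ 4.24 W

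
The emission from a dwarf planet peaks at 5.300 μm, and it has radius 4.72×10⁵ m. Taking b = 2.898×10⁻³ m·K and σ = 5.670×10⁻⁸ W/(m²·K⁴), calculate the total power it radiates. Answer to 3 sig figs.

P ≈ 1.42×10¹⁶ W

Wien's law: T = b/λ_max = 2.898×10⁻³/5.300×10⁻⁶ = 546.792 K.
Surface area A = 4πR² = 4π(4.72×10⁵ m)² = 2.79959×10¹² m².
Then P = σAT⁴ = 5.670×10⁻⁸×2.79959×10¹²×(546.792)⁴ = 1.42×10¹⁶ W.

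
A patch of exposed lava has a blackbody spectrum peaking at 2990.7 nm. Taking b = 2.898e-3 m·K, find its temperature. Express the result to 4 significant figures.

Wien's law gives T = b/λ_max = (2.898×10⁻³ m·K)/(2.9907×10⁻⁶ m) = 969.0 K.

T ≈ 969.0 K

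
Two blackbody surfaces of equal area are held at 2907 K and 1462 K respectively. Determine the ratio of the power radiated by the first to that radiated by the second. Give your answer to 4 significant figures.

P₁/P₂ ≈ 15.63

With equal areas, P₁/P₂ = (T₁/T₂)⁴ = (2907/1462)⁴ = 15.63.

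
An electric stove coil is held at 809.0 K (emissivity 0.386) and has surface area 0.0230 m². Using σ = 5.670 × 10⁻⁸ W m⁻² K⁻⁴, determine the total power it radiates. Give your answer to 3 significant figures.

P ≈ 216 W

Area A = 0.0230 m².
P = εσAT⁴ = 0.386 × 5.670×10⁻⁸ × 0.0230 × (809.0)⁴ = 216 W.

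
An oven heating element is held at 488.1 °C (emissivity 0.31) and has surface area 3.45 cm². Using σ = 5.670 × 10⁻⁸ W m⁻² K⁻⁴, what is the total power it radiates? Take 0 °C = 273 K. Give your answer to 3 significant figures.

T = 488.1 °C + 273 = 761.1 K.
Area A = 3.45 cm² = 3.45×10⁻⁴ m².
P = εσAT⁴ = 0.31 × 5.670×10⁻⁸ × 3.45×10⁻⁴ × (761.1)⁴ = 2.03 W.

P ≈ 2.03 W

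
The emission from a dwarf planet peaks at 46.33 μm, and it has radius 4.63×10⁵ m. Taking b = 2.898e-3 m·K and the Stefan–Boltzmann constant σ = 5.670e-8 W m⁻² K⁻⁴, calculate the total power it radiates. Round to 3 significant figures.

P ≈ 2.34×10¹² W

Wien's law: T = b/λ_max = 2.898×10⁻³/4.633×10⁻⁵ = 62.5513 K.
Surface area A = 4πR² = 4π(4.63×10⁵ m)² = 2.69384×10¹² m².
Then P = σAT⁴ = 5.670×10⁻⁸×2.69384×10¹²×(62.5513)⁴ = 2.34×10¹² W.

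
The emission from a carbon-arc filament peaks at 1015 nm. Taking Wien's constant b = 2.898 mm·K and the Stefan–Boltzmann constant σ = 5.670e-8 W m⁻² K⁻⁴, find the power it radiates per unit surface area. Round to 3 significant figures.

Wien's law: T = b/λ_max = 2.898×10⁻³/1.015×10⁻⁶ = 2855.17 K.
Then I = σT⁴ = 5.670×10⁻⁸×(2855.17)⁴ = 3.77×10⁶ W/m².

I ≈ 3.77×10⁶ W/m²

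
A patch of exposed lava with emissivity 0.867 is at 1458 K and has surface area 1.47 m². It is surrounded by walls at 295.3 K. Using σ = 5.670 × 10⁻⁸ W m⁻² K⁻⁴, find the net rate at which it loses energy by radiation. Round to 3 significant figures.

Area A = 1.47 m².
Net radiated power P_net = εσA(T⁴ − T₀⁴) = 0.867×5.670×10⁻⁸×1.47×(1458⁴ − 295.3⁴).
T⁴ − T₀⁴ = 4.51887×10¹² − 7.60420×10⁹ = 4.51127×10¹² K⁴, so P_net = 3.26×10⁵ W.

Net loss ≈ 3.26×10⁵ W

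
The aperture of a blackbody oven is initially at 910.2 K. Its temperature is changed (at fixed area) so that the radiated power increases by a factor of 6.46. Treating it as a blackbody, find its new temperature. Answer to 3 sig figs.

P ∝ T⁴, so T₂/T₁ = (P₂/P₁)^(1/4) = (6.46)^(1/4) = 1.59426.
T₂ = 910.2 × 1.59426 = 1.45×10³ K.

T₂ ≈ 1.45×10³ K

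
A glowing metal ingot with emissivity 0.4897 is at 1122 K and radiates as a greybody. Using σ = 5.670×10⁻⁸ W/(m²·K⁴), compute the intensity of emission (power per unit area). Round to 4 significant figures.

Stefan–Boltzmann: I = εσT⁴ = 0.4897 × 5.670×10⁻⁸ × (1122)⁴ = 4.400×10⁴ W/m².

I ≈ 4.400×10⁴ W/m²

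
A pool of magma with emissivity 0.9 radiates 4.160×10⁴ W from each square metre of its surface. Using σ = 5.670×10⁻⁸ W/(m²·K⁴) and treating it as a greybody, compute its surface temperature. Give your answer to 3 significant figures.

I = εσT⁴, so T = (I/εσ)^(1/4) = (4.160×10⁴/(0.9×5.670×10⁻⁸))^(1/4) = 950 K.

T ≈ 950 K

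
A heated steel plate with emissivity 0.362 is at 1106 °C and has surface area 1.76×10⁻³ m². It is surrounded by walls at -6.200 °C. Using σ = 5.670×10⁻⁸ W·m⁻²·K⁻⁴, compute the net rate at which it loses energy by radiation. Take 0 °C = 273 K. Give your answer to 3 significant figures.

T = 1106 °C + 273 = 1379 K.
Surroundings: T = -6.200 °C + 273 = 266.800 K.
Area A = 1.76×10⁻³ m².
Net radiated power P_net = εσA(T⁴ − T₀⁴) = 0.362×5.670×10⁻⁸×1.76×10⁻³×(1379⁴ − 266.800⁴).
T⁴ − T₀⁴ = 3.61624×10¹² − 5.06691×10⁹ = 3.61117×10¹² K⁴, so P_net = 130 W.

Net loss ≈ 130 W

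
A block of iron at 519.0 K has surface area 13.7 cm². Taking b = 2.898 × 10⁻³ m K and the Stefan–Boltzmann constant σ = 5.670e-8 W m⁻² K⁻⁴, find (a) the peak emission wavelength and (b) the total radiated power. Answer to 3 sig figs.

λ_max ≈ 5.58 μm; P ≈ 5.64 W

(a) λ_max = b/T = 2.898×10⁻³/519.0 = 5.584×10⁻⁶ m = 5.58 μm.
Area A = 13.7 cm² = 1.37×10⁻³ m².
(b) P = σAT⁴ = 5.670×10⁻⁸×1.37×10⁻³×(519.0)⁴ = 5.64 W.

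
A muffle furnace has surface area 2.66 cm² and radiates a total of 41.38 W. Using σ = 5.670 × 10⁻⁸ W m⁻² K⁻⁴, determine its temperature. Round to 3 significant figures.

Area A = 2.66 cm² = 2.66×10⁻⁴ m².
P = σAT⁴ ⇒ T = (P/(σA))^(1/4) = (41.38/(5.670×10⁻⁸×2.66×10⁻⁴))^(1/4) = 1.29×10³ K.

T ≈ 1.29×10³ K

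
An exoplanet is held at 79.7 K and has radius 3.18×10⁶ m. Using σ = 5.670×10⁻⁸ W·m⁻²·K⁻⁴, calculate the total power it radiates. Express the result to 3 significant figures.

P ≈ 2.91×10¹⁴ W

Surface area A = 4πR² = 4π(3.18×10⁶ m)² = 1.27076×10¹⁴ m².
P = σAT⁴ = 5.670×10⁻⁸ × 1.27076×10¹⁴ × (79.7)⁴ = 2.91×10¹⁴ W.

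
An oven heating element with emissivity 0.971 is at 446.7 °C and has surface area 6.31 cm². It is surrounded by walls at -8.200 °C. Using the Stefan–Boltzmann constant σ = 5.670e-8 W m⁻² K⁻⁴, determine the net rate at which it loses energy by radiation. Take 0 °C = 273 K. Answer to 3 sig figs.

Net loss ≈ 9.15 W

T = 446.7 °C + 273 = 719.7 K.
Surroundings: T = -8.200 °C + 273 = 264.800 K.
Area A = 6.31 cm² = 6.31×10⁻⁴ m².
Net radiated power P_net = εσA(T⁴ − T₀⁴) = 0.971×5.670×10⁻⁸×6.31×10⁻⁴×(719.7⁴ − 264.800⁴).
T⁴ − T₀⁴ = 2.68291×10¹¹ − 4.91668×10⁹ = 2.63374×10¹¹ K⁴, so P_net = 9.15 W.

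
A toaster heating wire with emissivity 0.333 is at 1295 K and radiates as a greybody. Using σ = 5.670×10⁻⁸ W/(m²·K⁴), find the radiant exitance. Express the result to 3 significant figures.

Stefan–Boltzmann: I = εσT⁴ = 0.333 × 5.670×10⁻⁸ × (1295)⁴ = 5.31×10⁴ W/m².

I ≈ 5.31×10⁴ W/m²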